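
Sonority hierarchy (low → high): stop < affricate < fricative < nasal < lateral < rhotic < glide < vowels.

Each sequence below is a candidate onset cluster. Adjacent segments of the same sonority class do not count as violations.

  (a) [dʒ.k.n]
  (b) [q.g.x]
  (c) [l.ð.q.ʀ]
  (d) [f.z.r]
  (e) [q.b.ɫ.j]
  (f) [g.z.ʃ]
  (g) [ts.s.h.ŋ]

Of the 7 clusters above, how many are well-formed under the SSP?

(a) 2-1-4 → violates
(b) 1-1-3 → obeys
(c) 5-3-1-6 → violates
(d) 3-3-6 → obeys
(e) 1-1-5-7 → obeys
(f) 1-3-3 → obeys
(g) 2-3-3-4 → obeys

5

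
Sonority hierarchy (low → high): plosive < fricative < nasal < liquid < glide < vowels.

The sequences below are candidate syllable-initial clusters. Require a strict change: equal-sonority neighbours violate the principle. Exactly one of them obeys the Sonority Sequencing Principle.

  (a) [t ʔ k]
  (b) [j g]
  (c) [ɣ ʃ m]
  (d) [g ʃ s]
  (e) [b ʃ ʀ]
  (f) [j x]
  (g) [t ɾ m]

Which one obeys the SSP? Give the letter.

(a) [t ʔ k]: profile 1-1-1 — violates.
(b) [j g]: profile 5-1 — violates.
(c) [ɣ ʃ m]: profile 2-2-3 — violates.
(d) [g ʃ s]: profile 1-2-2 — violates.
(e) [b ʃ ʀ]: profile 1-2-4 — obeys.
(f) [j x]: profile 5-2 — violates.
(g) [t ɾ m]: profile 1-4-3 — violates.

e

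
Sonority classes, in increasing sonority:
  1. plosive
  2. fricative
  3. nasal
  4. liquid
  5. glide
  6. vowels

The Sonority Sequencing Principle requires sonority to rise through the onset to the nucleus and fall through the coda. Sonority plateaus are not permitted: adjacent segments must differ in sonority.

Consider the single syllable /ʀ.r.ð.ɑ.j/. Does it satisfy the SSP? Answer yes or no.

no

Onset: /ʀ/ is a liquid (sonority 4), /r/ is a liquid (sonority 4), /ð/ is a fricative (sonority 2); then the nucleus /ɑ/ (sonority 6).
Onset profile 4-4-2-6 — does not strictly rise throughout.
Coda: /j/ is a glide (sonority 5).
Coda profile 6-5 — falls from the nucleus.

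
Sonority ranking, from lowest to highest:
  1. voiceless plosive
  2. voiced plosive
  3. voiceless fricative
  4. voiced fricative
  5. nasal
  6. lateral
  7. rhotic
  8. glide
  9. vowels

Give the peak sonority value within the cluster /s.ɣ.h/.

4

/s/ is a voiceless fricative (sonority 3).
/ɣ/ is a voiced fricative (sonority 4).
/h/ is a voiceless fricative (sonority 3).
The maximum is 4.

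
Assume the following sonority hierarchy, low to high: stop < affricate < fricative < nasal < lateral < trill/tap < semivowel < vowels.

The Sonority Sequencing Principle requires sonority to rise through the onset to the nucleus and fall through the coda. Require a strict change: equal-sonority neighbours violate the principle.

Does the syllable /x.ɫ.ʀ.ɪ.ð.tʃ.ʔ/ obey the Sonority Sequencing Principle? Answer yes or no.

Onset: /x/ is a fricative (sonority 3), /ɫ/ is a lateral (sonority 5), /ʀ/ is a trill/tap (sonority 6); then the nucleus /ɪ/ (sonority 8).
Onset profile 3-5-6-8 — rises to the nucleus.
Coda: /ð/ is a fricative (sonority 3), /tʃ/ is an affricate (sonority 2), /ʔ/ is a stop (sonority 1).
Coda profile 8-3-2-1 — falls from the nucleus.

yes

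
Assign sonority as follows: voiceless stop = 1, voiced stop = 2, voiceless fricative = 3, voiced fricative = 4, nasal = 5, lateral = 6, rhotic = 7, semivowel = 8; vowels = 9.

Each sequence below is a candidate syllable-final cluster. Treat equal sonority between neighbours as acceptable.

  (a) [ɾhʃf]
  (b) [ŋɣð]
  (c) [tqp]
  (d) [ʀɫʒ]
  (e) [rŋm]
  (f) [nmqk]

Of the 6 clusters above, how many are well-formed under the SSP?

(a) [ɾhʃf]: profile 7-3-3-3 — obeys.
(b) [ŋɣð]: profile 5-4-4 — obeys.
(c) [tqp]: profile 1-1-1 — obeys.
(d) [ʀɫʒ]: profile 7-6-4 — obeys.
(e) [rŋm]: profile 7-5-5 — obeys.
(f) [nmqk]: profile 5-5-1-1 — obeys.

6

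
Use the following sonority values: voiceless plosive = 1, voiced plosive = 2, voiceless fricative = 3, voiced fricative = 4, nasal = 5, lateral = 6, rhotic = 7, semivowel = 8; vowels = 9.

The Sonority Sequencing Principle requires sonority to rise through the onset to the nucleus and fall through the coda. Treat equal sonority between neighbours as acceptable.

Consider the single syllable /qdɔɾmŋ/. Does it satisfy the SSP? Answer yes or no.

yes

Onset: /q/ is a voiceless plosive (sonority 1), /d/ is a voiced plosive (sonority 2); then the nucleus /ɔ/ (sonority 9).
Onset profile 1-2-9 — rises to the nucleus.
Coda: /ɾ/ is a rhotic (sonority 7), /m/ is a nasal (sonority 5), /ŋ/ is a nasal (sonority 5).
Coda profile 9-7-5-5 — falls from the nucleus.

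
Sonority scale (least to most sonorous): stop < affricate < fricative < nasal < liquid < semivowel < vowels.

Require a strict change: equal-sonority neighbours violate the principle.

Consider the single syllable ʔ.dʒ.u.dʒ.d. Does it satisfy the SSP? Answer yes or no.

yes

Onset: /ʔ/ is a stop (sonority 1), /dʒ/ is an affricate (sonority 2); then the nucleus /u/ (sonority 7).
Onset profile 1-2-7 — rises to the nucleus.
Coda: /dʒ/ is an affricate (sonority 2), /d/ is a stop (sonority 1).
Coda profile 7-2-1 — falls from the nucleus.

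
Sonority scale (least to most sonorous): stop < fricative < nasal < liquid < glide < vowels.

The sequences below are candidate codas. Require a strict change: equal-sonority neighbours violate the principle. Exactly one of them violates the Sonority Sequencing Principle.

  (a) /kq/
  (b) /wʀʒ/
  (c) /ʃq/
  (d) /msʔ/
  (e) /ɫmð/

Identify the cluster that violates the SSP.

(a) /kq/: profile 1-1 — violates.
(b) /wʀʒ/: profile 5-4-2 — obeys.
(c) /ʃq/: profile 2-1 — obeys.
(d) /msʔ/: profile 3-2-1 — obeys.
(e) /ɫmð/: profile 4-3-2 — obeys.

a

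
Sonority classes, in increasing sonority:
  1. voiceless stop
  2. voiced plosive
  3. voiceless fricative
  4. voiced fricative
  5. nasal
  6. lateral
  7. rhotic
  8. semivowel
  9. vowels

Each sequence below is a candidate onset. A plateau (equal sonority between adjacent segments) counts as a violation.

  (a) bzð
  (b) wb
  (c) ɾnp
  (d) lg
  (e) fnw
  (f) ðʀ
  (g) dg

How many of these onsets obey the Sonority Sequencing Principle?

2

(a) 2-4-4 → violates
(b) 8-2 → violates
(c) 7-5-1 → violates
(d) 6-2 → violates
(e) 3-5-8 → obeys
(f) 4-7 → obeys
(g) 2-2 → violates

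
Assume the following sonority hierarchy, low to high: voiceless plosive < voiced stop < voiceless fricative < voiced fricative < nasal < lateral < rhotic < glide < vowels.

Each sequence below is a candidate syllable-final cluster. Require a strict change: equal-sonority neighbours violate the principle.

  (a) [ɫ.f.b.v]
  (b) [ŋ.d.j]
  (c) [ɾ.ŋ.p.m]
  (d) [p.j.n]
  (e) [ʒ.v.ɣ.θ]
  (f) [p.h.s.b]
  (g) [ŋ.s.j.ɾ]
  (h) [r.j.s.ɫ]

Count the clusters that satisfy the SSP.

(a) [ɫ.f.b.v]: profile 6-3-2-4 — violates.
(b) [ŋ.d.j]: profile 5-2-8 — violates.
(c) [ɾ.ŋ.p.m]: profile 7-5-1-5 — violates.
(d) [p.j.n]: profile 1-8-5 — violates.
(e) [ʒ.v.ɣ.θ]: profile 4-4-4-3 — violates.
(f) [p.h.s.b]: profile 1-3-3-2 — violates.
(g) [ŋ.s.j.ɾ]: profile 5-3-8-7 — violates.
(h) [r.j.s.ɫ]: profile 7-8-3-6 — violates.

0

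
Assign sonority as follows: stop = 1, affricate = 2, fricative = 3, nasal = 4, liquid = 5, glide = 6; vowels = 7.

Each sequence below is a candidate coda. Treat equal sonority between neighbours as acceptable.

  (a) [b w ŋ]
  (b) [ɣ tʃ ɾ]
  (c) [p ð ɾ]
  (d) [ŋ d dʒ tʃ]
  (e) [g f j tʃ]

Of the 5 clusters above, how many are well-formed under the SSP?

(a) sonority 1-6-4: ill-formed.
(b) sonority 3-2-5: ill-formed.
(c) sonority 1-3-5: ill-formed.
(d) sonority 4-1-2-2: ill-formed.
(e) sonority 1-3-6-2: ill-formed.

0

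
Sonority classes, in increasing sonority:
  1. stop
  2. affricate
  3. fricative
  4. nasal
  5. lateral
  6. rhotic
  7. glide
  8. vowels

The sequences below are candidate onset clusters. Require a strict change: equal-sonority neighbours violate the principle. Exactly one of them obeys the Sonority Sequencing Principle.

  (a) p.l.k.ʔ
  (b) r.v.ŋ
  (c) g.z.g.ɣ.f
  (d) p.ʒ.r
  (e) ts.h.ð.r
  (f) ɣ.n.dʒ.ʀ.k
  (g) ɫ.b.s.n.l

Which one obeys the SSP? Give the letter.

(a) p.l.k.ʔ: profile 1-5-1-1 — violates.
(b) r.v.ŋ: profile 6-3-4 — violates.
(c) g.z.g.ɣ.f: profile 1-3-1-3-3 — violates.
(d) p.ʒ.r: profile 1-3-6 — obeys.
(e) ts.h.ð.r: profile 2-3-3-6 — violates.
(f) ɣ.n.dʒ.ʀ.k: profile 3-4-2-6-1 — violates.
(g) ɫ.b.s.n.l: profile 5-1-3-4-5 — violates.

d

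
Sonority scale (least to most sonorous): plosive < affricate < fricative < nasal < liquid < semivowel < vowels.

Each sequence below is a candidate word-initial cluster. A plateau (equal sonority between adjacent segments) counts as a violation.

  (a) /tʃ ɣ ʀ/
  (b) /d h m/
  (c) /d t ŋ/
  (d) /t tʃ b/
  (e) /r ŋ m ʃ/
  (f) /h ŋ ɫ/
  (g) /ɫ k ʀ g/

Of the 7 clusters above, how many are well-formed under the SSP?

(a) 2-3-5 → obeys
(b) 1-3-4 → obeys
(c) 1-1-4 → violates
(d) 1-2-1 → violates
(e) 5-4-4-3 → violates
(f) 3-4-5 → obeys
(g) 5-1-5-1 → violates

3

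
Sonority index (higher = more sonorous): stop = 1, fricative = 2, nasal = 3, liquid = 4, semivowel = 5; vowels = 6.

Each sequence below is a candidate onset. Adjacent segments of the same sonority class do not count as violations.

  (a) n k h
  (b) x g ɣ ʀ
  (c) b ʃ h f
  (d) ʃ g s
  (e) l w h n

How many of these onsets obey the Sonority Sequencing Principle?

(a) 3-1-2 → violates
(b) 2-1-2-4 → violates
(c) 1-2-2-2 → obeys
(d) 2-1-2 → violates
(e) 4-5-2-3 → violates

1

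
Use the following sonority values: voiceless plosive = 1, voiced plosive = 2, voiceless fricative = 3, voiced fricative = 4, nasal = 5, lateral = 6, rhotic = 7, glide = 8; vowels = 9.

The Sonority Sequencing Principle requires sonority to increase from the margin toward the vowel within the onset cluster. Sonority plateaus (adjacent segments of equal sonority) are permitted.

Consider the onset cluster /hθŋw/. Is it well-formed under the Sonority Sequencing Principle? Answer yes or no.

/h/ is a voiceless fricative (sonority 3).
/θ/ is a voiceless fricative (sonority 3).
/ŋ/ is a nasal (sonority 5).
/w/ is a glide (sonority 8).
The profile 3-3-5-8 is non-decreasing (plateaus allowed), so the onset cluster satisfies the SSP.

yes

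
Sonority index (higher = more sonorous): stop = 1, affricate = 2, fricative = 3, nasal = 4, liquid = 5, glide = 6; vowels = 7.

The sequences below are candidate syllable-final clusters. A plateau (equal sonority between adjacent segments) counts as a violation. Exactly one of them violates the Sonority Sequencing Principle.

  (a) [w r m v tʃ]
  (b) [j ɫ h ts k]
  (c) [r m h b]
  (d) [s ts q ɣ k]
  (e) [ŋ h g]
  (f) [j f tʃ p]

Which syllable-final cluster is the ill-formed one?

d

(a) sonority 6-5-4-3-2: well-formed.
(b) sonority 6-5-3-2-1: well-formed.
(c) sonority 5-4-3-1: well-formed.
(d) sonority 3-2-1-3-1: ill-formed.
(e) sonority 4-3-1: well-formed.
(f) sonority 6-3-2-1: well-formed.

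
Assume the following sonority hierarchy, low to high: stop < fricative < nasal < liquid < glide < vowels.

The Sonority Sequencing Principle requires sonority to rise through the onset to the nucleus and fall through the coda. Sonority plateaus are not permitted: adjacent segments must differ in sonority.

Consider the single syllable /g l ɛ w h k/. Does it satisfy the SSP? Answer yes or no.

Onset: /g/ is a stop (sonority 1), /l/ is a liquid (sonority 4); then the nucleus /ɛ/ (sonority 6).
Onset profile 1-4-6 — rises to the nucleus.
Coda: /w/ is a glide (sonority 5), /h/ is a fricative (sonority 2), /k/ is a stop (sonority 1).
Coda profile 6-5-2-1 — falls from the nucleus.

yes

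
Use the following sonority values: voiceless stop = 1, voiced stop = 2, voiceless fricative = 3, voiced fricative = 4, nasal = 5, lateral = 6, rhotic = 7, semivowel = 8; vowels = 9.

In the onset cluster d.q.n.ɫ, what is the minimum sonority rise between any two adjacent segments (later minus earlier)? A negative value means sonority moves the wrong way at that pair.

/d/: voiced stop = 2.
/q/: voiceless stop = 1.
/n/: nasal = 5.
/ɫ/: lateral = 6.
/d/→/q/: change -1.
/q/→/n/: change +4.
/n/→/ɫ/: change +1.
Minimum = -1.

-1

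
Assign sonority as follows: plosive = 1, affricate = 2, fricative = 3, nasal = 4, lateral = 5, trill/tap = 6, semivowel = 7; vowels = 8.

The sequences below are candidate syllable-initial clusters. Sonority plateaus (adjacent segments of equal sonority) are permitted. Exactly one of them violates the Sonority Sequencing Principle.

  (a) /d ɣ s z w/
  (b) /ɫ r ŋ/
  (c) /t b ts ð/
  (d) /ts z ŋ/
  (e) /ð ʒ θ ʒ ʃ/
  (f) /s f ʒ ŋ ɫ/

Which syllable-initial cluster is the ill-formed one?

(a) /d ɣ s z w/: profile 1-3-3-3-7 — obeys.
(b) /ɫ r ŋ/: profile 5-6-4 — violates.
(c) /t b ts ð/: profile 1-1-2-3 — obeys.
(d) /ts z ŋ/: profile 2-3-4 — obeys.
(e) /ð ʒ θ ʒ ʃ/: profile 3-3-3-3-3 — obeys.
(f) /s f ʒ ŋ ɫ/: profile 3-3-3-4-5 — obeys.

b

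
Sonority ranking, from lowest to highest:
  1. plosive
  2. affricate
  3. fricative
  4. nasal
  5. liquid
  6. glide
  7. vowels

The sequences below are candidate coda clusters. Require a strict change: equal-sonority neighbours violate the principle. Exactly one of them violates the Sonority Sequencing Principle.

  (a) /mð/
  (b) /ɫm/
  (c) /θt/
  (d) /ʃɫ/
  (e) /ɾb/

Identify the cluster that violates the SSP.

(a) sonority 4-3: well-formed.
(b) sonority 5-4: well-formed.
(c) sonority 3-1: well-formed.
(d) sonority 3-5: ill-formed.
(e) sonority 5-1: well-formed.

d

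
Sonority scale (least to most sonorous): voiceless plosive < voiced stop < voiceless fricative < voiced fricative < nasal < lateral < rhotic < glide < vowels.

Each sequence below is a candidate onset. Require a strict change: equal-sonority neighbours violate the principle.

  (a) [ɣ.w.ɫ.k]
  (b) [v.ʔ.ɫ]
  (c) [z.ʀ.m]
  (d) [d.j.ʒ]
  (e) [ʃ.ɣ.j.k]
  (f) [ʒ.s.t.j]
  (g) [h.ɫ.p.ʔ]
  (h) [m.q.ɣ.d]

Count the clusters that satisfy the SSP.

0

(a) [ɣ.w.ɫ.k]: profile 4-8-6-1 — violates.
(b) [v.ʔ.ɫ]: profile 4-1-6 — violates.
(c) [z.ʀ.m]: profile 4-7-5 — violates.
(d) [d.j.ʒ]: profile 2-8-4 — violates.
(e) [ʃ.ɣ.j.k]: profile 3-4-8-1 — violates.
(f) [ʒ.s.t.j]: profile 4-3-1-8 — violates.
(g) [h.ɫ.p.ʔ]: profile 3-6-1-1 — violates.
(h) [m.q.ɣ.d]: profile 5-1-4-2 — violates.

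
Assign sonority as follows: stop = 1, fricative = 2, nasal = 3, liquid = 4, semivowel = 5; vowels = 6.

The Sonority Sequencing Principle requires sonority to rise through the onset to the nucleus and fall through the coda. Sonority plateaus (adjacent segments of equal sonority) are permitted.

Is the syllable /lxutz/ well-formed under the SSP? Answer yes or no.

Onset: /l/ is a liquid (sonority 4), /x/ is a fricative (sonority 2); then the nucleus /u/ (sonority 6).
Onset profile 4-2-6 — does not rise throughout.
Coda: /t/ is a stop (sonority 1), /z/ is a fricative (sonority 2).
Coda profile 6-1-2 — does not fall throughout.

no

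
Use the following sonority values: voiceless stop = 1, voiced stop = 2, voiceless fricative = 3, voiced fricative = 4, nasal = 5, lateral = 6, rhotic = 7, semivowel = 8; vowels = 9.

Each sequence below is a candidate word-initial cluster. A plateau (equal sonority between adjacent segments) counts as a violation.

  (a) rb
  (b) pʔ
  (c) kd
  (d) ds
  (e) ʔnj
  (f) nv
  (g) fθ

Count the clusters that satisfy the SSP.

(a) 7-2 → violates
(b) 1-1 → violates
(c) 1-2 → obeys
(d) 2-3 → obeys
(e) 1-5-8 → obeys
(f) 5-4 → violates
(g) 3-3 → violates

3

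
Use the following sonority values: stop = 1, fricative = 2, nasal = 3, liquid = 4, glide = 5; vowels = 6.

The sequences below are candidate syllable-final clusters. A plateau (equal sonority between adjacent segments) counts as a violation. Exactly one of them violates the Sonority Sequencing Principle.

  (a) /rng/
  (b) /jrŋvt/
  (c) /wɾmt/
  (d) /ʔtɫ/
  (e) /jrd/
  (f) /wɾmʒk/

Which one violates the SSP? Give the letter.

(a) /rng/: profile 4-3-1 — obeys.
(b) /jrŋvt/: profile 5-4-3-2-1 — obeys.
(c) /wɾmt/: profile 5-4-3-1 — obeys.
(d) /ʔtɫ/: profile 1-1-4 — violates.
(e) /jrd/: profile 5-4-1 — obeys.
(f) /wɾmʒk/: profile 5-4-3-2-1 — obeys.

d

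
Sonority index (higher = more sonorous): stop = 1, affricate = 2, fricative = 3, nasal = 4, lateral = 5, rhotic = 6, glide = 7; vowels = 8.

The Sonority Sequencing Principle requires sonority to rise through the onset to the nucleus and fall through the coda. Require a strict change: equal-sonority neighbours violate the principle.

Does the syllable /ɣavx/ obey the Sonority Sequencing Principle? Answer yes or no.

no

Onset: /ɣ/ is a fricative (sonority 3); then the nucleus /a/ (sonority 8).
Onset profile 3-8 — rises to the nucleus.
Coda: /v/ is a fricative (sonority 3), /x/ is a fricative (sonority 3).
Coda profile 8-3-3 — does not strictly fall throughout.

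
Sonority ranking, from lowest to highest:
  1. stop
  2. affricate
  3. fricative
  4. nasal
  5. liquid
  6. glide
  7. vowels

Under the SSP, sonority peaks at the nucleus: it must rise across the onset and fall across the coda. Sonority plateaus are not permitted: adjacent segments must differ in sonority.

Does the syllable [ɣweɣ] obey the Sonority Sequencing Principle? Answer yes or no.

yes

Onset: /ɣ/ is a fricative (sonority 3), /w/ is a glide (sonority 6); then the nucleus /e/ (sonority 7).
Onset profile 3-6-7 — rises to the nucleus.
Coda: /ɣ/ is a fricative (sonority 3).
Coda profile 7-3 — falls from the nucleus.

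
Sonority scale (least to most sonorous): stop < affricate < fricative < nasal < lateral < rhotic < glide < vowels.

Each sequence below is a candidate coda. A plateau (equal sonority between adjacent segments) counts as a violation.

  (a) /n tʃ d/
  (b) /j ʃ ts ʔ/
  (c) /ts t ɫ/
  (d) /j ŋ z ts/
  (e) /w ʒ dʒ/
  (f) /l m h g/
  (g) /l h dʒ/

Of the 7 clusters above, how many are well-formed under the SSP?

6

(a) 4-2-1 → obeys
(b) 7-3-2-1 → obeys
(c) 2-1-5 → violates
(d) 7-4-3-2 → obeys
(e) 7-3-2 → obeys
(f) 5-4-3-1 → obeys
(g) 5-3-2 → obeys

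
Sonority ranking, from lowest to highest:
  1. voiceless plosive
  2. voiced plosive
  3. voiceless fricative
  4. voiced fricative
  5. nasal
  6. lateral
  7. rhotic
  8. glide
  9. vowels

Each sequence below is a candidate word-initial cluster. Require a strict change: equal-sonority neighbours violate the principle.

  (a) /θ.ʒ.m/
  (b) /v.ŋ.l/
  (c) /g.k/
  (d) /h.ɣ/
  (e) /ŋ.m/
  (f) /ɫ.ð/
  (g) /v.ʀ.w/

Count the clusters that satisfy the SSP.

4

(a) sonority 3-4-5: well-formed.
(b) sonority 4-5-6: well-formed.
(c) sonority 2-1: ill-formed.
(d) sonority 3-4: well-formed.
(e) sonority 5-5: ill-formed.
(f) sonority 6-4: ill-formed.
(g) sonority 4-7-8: well-formed.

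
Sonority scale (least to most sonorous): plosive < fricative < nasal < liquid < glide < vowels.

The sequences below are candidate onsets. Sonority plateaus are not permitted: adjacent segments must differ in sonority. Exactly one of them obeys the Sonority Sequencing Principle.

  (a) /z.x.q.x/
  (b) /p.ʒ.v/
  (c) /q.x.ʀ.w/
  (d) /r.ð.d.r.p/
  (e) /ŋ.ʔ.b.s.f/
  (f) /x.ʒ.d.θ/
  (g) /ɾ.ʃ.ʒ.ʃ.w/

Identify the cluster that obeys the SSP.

c

(a) /z.x.q.x/: profile 2-2-1-2 — violates.
(b) /p.ʒ.v/: profile 1-2-2 — violates.
(c) /q.x.ʀ.w/: profile 1-2-4-5 — obeys.
(d) /r.ð.d.r.p/: profile 4-2-1-4-1 — violates.
(e) /ŋ.ʔ.b.s.f/: profile 3-1-1-2-2 — violates.
(f) /x.ʒ.d.θ/: profile 2-2-1-2 — violates.
(g) /ɾ.ʃ.ʒ.ʃ.w/: profile 4-2-2-2-5 — violates.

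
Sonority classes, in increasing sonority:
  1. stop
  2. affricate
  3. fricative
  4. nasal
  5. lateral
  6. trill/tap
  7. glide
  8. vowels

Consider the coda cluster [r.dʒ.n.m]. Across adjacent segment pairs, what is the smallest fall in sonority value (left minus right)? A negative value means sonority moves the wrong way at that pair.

/r/ is a trill/tap (sonority 6).
/dʒ/ is an affricate (sonority 2).
/n/ is a nasal (sonority 4).
/m/ is a nasal (sonority 4).
/r/→/dʒ/: change +4.
/dʒ/→/n/: change -2.
/n/→/m/: change +0.
Minimum = -2.

-2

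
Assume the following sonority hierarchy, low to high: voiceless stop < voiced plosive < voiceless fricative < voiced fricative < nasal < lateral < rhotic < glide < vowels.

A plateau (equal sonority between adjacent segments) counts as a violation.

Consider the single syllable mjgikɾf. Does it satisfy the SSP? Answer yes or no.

no

Onset: /m/ is a nasal (sonority 5), /j/ is a glide (sonority 8), /g/ is a voiced plosive (sonority 2); then the nucleus /i/ (sonority 9).
Onset profile 5-8-2-9 — does not strictly rise throughout.
Coda: /k/ is a voiceless stop (sonority 1), /ɾ/ is a rhotic (sonority 7), /f/ is a voiceless fricative (sonority 3).
Coda profile 9-1-7-3 — does not strictly fall throughout.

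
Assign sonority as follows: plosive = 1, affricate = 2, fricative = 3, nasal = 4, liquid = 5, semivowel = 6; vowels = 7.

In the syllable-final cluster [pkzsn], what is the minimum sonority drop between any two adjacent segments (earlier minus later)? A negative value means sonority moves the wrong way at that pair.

/p/ — plosive, sonority 1.
/k/ — plosive, sonority 1.
/z/ — fricative, sonority 3.
/s/ — fricative, sonority 3.
/n/ — nasal, sonority 4.
/p/→/k/: change +0.
/k/→/z/: change -2.
/z/→/s/: change +0.
/s/→/n/: change -1.
Minimum = -2.

-2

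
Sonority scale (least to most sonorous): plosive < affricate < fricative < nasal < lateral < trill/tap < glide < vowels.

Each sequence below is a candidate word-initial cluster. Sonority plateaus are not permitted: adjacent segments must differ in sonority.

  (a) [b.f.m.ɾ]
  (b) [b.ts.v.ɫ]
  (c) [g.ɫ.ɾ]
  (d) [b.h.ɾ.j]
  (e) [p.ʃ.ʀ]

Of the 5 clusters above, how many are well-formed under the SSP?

5

(a) sonority 1-3-4-6: well-formed.
(b) sonority 1-2-3-5: well-formed.
(c) sonority 1-5-6: well-formed.
(d) sonority 1-3-6-7: well-formed.
(e) sonority 1-3-6: well-formed.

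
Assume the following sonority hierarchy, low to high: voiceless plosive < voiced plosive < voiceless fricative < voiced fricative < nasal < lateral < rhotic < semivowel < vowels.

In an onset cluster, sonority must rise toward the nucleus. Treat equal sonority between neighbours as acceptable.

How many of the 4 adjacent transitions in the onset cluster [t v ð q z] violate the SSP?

/t/ — voiceless plosive, sonority 1.
/v/ — voiced fricative, sonority 4.
/ð/ — voiced fricative, sonority 4.
/q/ — voiceless plosive, sonority 1.
/z/ — voiced fricative, sonority 4.
/t/→/v/: 1→4 (rises) — ok.
/v/→/ð/: 4→4 (plateau, allowed) — ok.
/ð/→/q/: 4→1 (does not rise) — violation.
/q/→/z/: 1→4 (rises) — ok.

1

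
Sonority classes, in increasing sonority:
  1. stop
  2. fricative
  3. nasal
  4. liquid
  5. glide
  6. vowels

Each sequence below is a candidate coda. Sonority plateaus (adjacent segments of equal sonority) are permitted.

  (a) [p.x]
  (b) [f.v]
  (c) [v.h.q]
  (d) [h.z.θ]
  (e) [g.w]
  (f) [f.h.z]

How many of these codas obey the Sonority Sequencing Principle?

4

(a) 1-2 → violates
(b) 2-2 → obeys
(c) 2-2-1 → obeys
(d) 2-2-2 → obeys
(e) 1-5 → violates
(f) 2-2-2 → obeys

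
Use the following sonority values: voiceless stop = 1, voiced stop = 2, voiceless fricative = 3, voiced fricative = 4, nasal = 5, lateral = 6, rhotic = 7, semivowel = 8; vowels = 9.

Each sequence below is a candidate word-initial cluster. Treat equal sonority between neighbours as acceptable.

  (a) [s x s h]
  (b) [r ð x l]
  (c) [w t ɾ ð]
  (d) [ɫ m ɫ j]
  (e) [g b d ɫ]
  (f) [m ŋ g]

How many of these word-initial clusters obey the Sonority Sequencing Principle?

(a) sonority 3-3-3-3: well-formed.
(b) sonority 7-4-3-6: ill-formed.
(c) sonority 8-1-7-4: ill-formed.
(d) sonority 6-5-6-8: ill-formed.
(e) sonority 2-2-2-6: well-formed.
(f) sonority 5-5-2: ill-formed.

2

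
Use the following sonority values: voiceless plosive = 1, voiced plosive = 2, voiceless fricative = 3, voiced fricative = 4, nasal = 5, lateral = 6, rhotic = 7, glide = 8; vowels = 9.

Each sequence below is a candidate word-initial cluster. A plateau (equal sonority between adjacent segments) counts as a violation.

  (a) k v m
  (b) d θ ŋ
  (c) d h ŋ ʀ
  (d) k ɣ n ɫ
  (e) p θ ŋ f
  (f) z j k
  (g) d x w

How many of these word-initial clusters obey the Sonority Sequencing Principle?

5

(a) k v m: profile 1-4-5 — obeys.
(b) d θ ŋ: profile 2-3-5 — obeys.
(c) d h ŋ ʀ: profile 2-3-5-7 — obeys.
(d) k ɣ n ɫ: profile 1-4-5-6 — obeys.
(e) p θ ŋ f: profile 1-3-5-3 — violates.
(f) z j k: profile 4-8-1 — violates.
(g) d x w: profile 2-3-8 — obeys.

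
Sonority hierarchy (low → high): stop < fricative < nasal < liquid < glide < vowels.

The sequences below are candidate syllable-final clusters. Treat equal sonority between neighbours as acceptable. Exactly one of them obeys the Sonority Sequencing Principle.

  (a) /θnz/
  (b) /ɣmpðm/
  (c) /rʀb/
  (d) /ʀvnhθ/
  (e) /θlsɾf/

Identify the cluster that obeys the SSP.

c

(a) /θnz/: profile 2-3-2 — violates.
(b) /ɣmpðm/: profile 2-3-1-2-3 — violates.
(c) /rʀb/: profile 4-4-1 — obeys.
(d) /ʀvnhθ/: profile 4-2-3-2-2 — violates.
(e) /θlsɾf/: profile 2-4-2-4-2 — violates.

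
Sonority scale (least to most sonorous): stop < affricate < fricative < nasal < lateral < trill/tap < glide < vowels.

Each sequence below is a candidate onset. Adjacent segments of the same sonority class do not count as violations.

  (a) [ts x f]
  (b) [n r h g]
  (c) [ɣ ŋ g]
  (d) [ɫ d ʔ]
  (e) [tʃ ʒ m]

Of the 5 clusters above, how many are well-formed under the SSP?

2

(a) [ts x f]: profile 2-3-3 — obeys.
(b) [n r h g]: profile 4-6-3-1 — violates.
(c) [ɣ ŋ g]: profile 3-4-1 — violates.
(d) [ɫ d ʔ]: profile 5-1-1 — violates.
(e) [tʃ ʒ m]: profile 2-3-4 — obeys.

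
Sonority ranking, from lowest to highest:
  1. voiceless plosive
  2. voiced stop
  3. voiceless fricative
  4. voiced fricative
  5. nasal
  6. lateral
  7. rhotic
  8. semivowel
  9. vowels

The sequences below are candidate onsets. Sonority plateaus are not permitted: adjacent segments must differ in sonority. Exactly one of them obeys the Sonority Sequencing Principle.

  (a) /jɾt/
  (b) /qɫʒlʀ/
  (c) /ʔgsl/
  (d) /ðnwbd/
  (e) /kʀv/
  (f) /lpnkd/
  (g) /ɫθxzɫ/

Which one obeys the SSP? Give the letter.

c

(a) sonority 8-7-1: ill-formed.
(b) sonority 1-6-4-6-7: ill-formed.
(c) sonority 1-2-3-6: well-formed.
(d) sonority 4-5-8-2-2: ill-formed.
(e) sonority 1-7-4: ill-formed.
(f) sonority 6-1-5-1-2: ill-formed.
(g) sonority 6-3-3-4-6: ill-formed.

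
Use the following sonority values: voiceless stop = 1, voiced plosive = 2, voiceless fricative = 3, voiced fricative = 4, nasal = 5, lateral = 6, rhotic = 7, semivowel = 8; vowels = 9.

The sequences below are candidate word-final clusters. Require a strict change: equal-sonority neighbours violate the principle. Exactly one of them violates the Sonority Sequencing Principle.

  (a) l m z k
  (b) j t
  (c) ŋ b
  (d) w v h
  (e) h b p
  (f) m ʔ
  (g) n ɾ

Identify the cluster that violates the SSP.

g

(a) sonority 6-5-4-1: well-formed.
(b) sonority 8-1: well-formed.
(c) sonority 5-2: well-formed.
(d) sonority 8-4-3: well-formed.
(e) sonority 3-2-1: well-formed.
(f) sonority 5-1: well-formed.
(g) sonority 5-7: ill-formed.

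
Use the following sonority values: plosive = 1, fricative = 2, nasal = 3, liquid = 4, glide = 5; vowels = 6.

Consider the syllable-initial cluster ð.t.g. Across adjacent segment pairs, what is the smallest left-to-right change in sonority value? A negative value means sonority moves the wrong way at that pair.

-1

/ð/ is a fricative (sonority 2).
/t/ is a plosive (sonority 1).
/g/ is a plosive (sonority 1).
/ð/→/t/: change -1.
/t/→/g/: change +0.
Minimum = -1.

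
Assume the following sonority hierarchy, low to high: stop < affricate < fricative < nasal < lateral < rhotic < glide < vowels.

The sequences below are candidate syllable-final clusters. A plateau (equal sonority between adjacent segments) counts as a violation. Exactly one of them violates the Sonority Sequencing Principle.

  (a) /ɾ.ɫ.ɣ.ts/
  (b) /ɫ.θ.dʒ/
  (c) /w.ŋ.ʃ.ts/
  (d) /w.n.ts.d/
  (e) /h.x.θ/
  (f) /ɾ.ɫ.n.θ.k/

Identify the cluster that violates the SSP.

(a) 6-5-3-2 → obeys
(b) 5-3-2 → obeys
(c) 7-4-3-2 → obeys
(d) 7-4-2-1 → obeys
(e) 3-3-3 → violates
(f) 6-5-4-3-1 → obeys

e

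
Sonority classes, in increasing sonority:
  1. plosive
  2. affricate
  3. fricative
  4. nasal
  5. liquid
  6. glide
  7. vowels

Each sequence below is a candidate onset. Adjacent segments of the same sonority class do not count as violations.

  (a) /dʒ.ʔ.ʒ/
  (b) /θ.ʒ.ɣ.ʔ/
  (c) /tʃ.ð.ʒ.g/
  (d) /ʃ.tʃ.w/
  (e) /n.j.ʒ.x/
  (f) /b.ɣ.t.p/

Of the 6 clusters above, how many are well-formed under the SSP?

0

(a) sonority 2-1-3: ill-formed.
(b) sonority 3-3-3-1: ill-formed.
(c) sonority 2-3-3-1: ill-formed.
(d) sonority 3-2-6: ill-formed.
(e) sonority 4-6-3-3: ill-formed.
(f) sonority 1-3-1-1: ill-formed.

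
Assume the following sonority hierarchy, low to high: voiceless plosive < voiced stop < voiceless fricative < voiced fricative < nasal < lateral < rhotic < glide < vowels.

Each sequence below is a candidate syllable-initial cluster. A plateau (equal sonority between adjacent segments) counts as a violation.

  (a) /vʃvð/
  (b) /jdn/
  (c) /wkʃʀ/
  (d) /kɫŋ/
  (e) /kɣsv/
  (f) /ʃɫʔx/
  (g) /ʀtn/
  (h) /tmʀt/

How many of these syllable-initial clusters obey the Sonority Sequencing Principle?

0

(a) /vʃvð/: profile 4-3-4-4 — violates.
(b) /jdn/: profile 8-2-5 — violates.
(c) /wkʃʀ/: profile 8-1-3-7 — violates.
(d) /kɫŋ/: profile 1-6-5 — violates.
(e) /kɣsv/: profile 1-4-3-4 — violates.
(f) /ʃɫʔx/: profile 3-6-1-3 — violates.
(g) /ʀtn/: profile 7-1-5 — violates.
(h) /tmʀt/: profile 1-5-7-1 — violates.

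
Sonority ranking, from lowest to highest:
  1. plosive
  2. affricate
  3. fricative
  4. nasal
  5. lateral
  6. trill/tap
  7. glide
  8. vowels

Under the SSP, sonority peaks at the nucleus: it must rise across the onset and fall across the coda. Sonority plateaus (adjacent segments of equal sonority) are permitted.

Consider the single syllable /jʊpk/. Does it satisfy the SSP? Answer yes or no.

Onset: /j/ is a glide (sonority 7); then the nucleus /ʊ/ (sonority 8).
Onset profile 7-8 — rises to the nucleus.
Coda: /p/ is a plosive (sonority 1), /k/ is a plosive (sonority 1).
Coda profile 8-1-1 — falls from the nucleus.

yes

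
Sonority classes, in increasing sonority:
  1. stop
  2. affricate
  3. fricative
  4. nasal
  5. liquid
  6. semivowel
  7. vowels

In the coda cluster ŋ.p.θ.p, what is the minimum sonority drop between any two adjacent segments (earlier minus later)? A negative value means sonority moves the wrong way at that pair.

/ŋ/: nasal = 4.
/p/: stop = 1.
/θ/: fricative = 3.
/p/: stop = 1.
/ŋ/→/p/: change +3.
/p/→/θ/: change -2.
/θ/→/p/: change +2.
Minimum = -2.

-2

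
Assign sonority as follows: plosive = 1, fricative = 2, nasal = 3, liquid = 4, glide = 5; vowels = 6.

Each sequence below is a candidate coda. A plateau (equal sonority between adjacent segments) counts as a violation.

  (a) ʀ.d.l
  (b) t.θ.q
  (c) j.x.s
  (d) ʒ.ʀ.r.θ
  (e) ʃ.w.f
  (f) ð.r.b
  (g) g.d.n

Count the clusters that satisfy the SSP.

(a) ʀ.d.l: profile 4-1-4 — violates.
(b) t.θ.q: profile 1-2-1 — violates.
(c) j.x.s: profile 5-2-2 — violates.
(d) ʒ.ʀ.r.θ: profile 2-4-4-2 — violates.
(e) ʃ.w.f: profile 2-5-2 — violates.
(f) ð.r.b: profile 2-4-1 — violates.
(g) g.d.n: profile 1-1-3 — violates.

0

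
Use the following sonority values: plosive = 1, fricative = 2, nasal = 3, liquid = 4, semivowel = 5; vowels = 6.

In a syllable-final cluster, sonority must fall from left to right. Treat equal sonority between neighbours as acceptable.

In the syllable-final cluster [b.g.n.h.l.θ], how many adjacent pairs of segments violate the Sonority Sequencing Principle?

/b/ is a plosive (sonority 1).
/g/ is a plosive (sonority 1).
/n/ is a nasal (sonority 3).
/h/ is a fricative (sonority 2).
/l/ is a liquid (sonority 4).
/θ/ is a fricative (sonority 2).
/b/→/g/: 1→1 (plateau, allowed) — ok.
/g/→/n/: 1→3 (does not fall) — violation.
/n/→/h/: 3→2 (falls) — ok.
/h/→/l/: 2→4 (does not fall) — violation.
/l/→/θ/: 4→2 (falls) — ok.

2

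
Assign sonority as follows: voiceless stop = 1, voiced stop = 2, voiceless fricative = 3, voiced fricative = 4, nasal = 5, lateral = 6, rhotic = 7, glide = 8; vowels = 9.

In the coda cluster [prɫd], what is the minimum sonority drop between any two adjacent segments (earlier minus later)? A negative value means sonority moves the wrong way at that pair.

-6

/p/ — voiceless stop, sonority 1.
/r/ — rhotic, sonority 7.
/ɫ/ — lateral, sonority 6.
/d/ — voiced stop, sonority 2.
/p/→/r/: change -6.
/r/→/ɫ/: change +1.
/ɫ/→/d/: change +4.
Minimum = -6.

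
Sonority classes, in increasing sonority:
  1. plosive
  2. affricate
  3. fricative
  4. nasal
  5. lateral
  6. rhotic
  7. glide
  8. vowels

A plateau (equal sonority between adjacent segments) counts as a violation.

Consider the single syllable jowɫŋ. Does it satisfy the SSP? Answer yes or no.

yes

Onset: /j/ is a glide (sonority 7); then the nucleus /o/ (sonority 8).
Onset profile 7-8 — rises to the nucleus.
Coda: /w/ is a glide (sonority 7), /ɫ/ is a lateral (sonority 5), /ŋ/ is a nasal (sonority 4).
Coda profile 8-7-5-4 — falls from the nucleus.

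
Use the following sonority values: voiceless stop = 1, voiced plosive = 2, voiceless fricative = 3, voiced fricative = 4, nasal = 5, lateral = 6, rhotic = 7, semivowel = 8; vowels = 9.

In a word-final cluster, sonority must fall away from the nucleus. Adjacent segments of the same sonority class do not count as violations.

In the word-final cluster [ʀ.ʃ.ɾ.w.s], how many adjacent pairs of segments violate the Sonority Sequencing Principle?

/ʀ/ is a rhotic (sonority 7).
/ʃ/ is a voiceless fricative (sonority 3).
/ɾ/ is a rhotic (sonority 7).
/w/ is a semivowel (sonority 8).
/s/ is a voiceless fricative (sonority 3).
/ʀ/→/ʃ/: 7→3 (falls) — ok.
/ʃ/→/ɾ/: 3→7 (does not fall) — violation.
/ɾ/→/w/: 7→8 (does not fall) — violation.
/w/→/s/: 8→3 (falls) — ok.

2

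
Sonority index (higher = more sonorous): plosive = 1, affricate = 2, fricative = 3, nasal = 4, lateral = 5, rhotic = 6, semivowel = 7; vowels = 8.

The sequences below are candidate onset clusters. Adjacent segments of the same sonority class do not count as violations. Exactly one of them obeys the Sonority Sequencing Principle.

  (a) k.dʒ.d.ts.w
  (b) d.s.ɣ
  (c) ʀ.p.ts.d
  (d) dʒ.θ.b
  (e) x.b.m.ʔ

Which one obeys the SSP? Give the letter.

b

(a) sonority 1-2-1-2-7: ill-formed.
(b) sonority 1-3-3: well-formed.
(c) sonority 6-1-2-1: ill-formed.
(d) sonority 2-3-1: ill-formed.
(e) sonority 3-1-4-1: ill-formed.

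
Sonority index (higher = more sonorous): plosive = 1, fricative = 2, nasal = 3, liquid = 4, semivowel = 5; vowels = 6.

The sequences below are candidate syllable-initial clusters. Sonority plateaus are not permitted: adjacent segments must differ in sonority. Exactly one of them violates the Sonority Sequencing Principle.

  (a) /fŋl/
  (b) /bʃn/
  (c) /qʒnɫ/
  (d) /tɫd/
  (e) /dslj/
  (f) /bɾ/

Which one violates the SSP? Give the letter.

(a) 2-3-4 → obeys
(b) 1-2-3 → obeys
(c) 1-2-3-4 → obeys
(d) 1-4-1 → violates
(e) 1-2-4-5 → obeys
(f) 1-4 → obeys

d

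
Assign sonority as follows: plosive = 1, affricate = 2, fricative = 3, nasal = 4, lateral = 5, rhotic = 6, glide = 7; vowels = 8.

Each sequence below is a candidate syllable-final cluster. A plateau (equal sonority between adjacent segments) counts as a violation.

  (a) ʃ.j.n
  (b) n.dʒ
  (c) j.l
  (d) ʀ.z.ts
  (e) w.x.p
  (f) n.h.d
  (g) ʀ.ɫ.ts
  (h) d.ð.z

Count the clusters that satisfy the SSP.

(a) 3-7-4 → violates
(b) 4-2 → obeys
(c) 7-5 → obeys
(d) 6-3-2 → obeys
(e) 7-3-1 → obeys
(f) 4-3-1 → obeys
(g) 6-5-2 → obeys
(h) 1-3-3 → violates

6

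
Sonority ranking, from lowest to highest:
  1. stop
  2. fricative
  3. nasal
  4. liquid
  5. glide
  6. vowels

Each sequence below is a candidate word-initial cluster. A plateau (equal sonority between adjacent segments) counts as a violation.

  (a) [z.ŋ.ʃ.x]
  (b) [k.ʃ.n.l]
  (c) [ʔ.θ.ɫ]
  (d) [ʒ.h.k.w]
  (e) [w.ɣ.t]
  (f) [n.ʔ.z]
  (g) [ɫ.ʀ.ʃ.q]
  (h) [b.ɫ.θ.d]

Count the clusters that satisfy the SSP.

(a) [z.ŋ.ʃ.x]: profile 2-3-2-2 — violates.
(b) [k.ʃ.n.l]: profile 1-2-3-4 — obeys.
(c) [ʔ.θ.ɫ]: profile 1-2-4 — obeys.
(d) [ʒ.h.k.w]: profile 2-2-1-5 — violates.
(e) [w.ɣ.t]: profile 5-2-1 — violates.
(f) [n.ʔ.z]: profile 3-1-2 — violates.
(g) [ɫ.ʀ.ʃ.q]: profile 4-4-2-1 — violates.
(h) [b.ɫ.θ.d]: profile 1-4-2-1 — violates.

2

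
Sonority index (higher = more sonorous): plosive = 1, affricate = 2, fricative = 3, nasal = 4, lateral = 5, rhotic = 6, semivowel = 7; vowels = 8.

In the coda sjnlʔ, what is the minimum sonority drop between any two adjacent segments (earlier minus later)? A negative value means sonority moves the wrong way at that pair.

/s/: fricative = 3.
/j/: semivowel = 7.
/n/: nasal = 4.
/l/: lateral = 5.
/ʔ/: plosive = 1.
/s/→/j/: change -4.
/j/→/n/: change +3.
/n/→/l/: change -1.
/l/→/ʔ/: change +4.
Minimum = -4.

-4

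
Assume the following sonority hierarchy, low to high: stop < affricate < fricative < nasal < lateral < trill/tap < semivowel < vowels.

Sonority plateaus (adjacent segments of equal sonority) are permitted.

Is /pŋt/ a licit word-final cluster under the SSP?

no

/p/: stop = 1.
/ŋ/: nasal = 4.
/t/: stop = 1.
The profile is 1-4-1. Between /p/ (1) and /ŋ/ (4) sonority does not fall, so the cluster violates the SSP.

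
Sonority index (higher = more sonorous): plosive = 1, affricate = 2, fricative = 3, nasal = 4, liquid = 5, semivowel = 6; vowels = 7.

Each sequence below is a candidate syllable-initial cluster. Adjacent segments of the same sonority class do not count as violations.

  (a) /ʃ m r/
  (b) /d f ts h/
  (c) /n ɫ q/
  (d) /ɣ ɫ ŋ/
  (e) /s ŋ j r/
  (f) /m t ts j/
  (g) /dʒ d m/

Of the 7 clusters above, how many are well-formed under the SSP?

1

(a) sonority 3-4-5: well-formed.
(b) sonority 1-3-2-3: ill-formed.
(c) sonority 4-5-1: ill-formed.
(d) sonority 3-5-4: ill-formed.
(e) sonority 3-4-6-5: ill-formed.
(f) sonority 4-1-2-6: ill-formed.
(g) sonority 2-1-4: ill-formed.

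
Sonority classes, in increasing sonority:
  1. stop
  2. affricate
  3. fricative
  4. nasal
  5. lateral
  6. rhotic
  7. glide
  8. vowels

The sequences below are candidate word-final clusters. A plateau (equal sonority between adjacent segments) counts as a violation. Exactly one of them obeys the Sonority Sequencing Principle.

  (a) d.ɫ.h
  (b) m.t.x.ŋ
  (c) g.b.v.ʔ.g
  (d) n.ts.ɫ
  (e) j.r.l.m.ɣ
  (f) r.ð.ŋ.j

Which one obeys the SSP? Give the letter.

e

(a) d.ɫ.h: profile 1-5-3 — violates.
(b) m.t.x.ŋ: profile 4-1-3-4 — violates.
(c) g.b.v.ʔ.g: profile 1-1-3-1-1 — violates.
(d) n.ts.ɫ: profile 4-2-5 — violates.
(e) j.r.l.m.ɣ: profile 7-6-5-4-3 — obeys.
(f) r.ð.ŋ.j: profile 6-3-4-7 — violates.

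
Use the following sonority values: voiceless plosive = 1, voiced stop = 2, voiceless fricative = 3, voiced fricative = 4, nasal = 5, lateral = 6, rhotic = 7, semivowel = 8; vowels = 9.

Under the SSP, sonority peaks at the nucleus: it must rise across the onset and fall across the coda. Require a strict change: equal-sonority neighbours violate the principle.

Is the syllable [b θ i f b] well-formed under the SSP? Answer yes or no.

Onset: /b/ is a voiced stop (sonority 2), /θ/ is a voiceless fricative (sonority 3); then the nucleus /i/ (sonority 9).
Onset profile 2-3-9 — rises to the nucleus.
Coda: /f/ is a voiceless fricative (sonority 3), /b/ is a voiced stop (sonority 2).
Coda profile 9-3-2 — falls from the nucleus.

yes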